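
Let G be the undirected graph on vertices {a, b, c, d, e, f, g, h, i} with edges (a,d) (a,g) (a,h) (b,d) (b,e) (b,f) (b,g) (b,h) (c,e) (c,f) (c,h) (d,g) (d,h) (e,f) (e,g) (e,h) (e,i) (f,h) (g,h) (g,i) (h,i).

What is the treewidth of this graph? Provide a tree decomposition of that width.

Treewidth 3.
One such decomposition:
Bags: B1 = {b, e, g, h}  B2 = {b, e, f, h}  B3 = {e, g, h, i}  B4 = {c, e, f, h}  B5 = {b, d, g, h}  B6 = {a, d, g, h}
Tree: B1–B2, B1–B3, B2–B4, B1–B5, B5–B6

Each bag holds 4 vertices, so the decomposition has width 3, which upper-bounds the treewidth. On the other hand G contains the 4-clique {a, d, g, h}. A clique must lie in a single bag of any decomposition, so no decomposition can have width below 3. The upper and lower bounds meet at 3, so that is the treewidth.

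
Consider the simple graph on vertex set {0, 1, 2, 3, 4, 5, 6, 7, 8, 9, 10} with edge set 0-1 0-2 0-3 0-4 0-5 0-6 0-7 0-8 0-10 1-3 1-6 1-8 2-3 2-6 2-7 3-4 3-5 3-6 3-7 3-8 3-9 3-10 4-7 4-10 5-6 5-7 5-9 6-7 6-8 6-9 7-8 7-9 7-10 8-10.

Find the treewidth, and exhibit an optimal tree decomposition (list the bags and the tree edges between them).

Treewidth 4.
Bags: B1 = {0, 3, 6, 7, 8}  B2 = {0, 2, 3, 6, 7}  B3 = {0, 3, 7, 8, 10}  B4 = {0, 3, 4, 7, 10}  B5 = {0, 1, 3, 6, 8}  B6 = {0, 3, 5, 6, 7}  B7 = {3, 5, 6, 7, 9}
Tree: B1–B2, B1–B3, B3–B4, B1–B5, B1–B6, B6–B7

The largest bag has 5 vertices, giving width 4; this decomposition certifies tw(G) ≤ 4. For the lower bound, the 5 vertices {0, 1, 3, 6, 8} are pairwise adjacent, and any tree decomposition puts a clique entirely inside one bag — forcing width ≥ 4. Combining the bounds, tw(G) = 4.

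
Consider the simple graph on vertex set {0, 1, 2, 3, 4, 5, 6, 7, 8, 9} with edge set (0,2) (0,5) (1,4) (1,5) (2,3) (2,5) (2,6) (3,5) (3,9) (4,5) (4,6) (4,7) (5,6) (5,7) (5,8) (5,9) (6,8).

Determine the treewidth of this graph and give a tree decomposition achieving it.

Every bag has size at most 3, so the width is 3 − 1 = 2 and tw(G) ≤ 2. For the lower bound, the 3 vertices {1, 4, 5} are pairwise adjacent, and any tree decomposition puts a clique entirely inside one bag — forcing width ≥ 2. Hence tw(G) = 2 exactly.

Treewidth 2.
Bags: B1 = {4, 5, 6}  B2 = {2, 5, 6}  B3 = {2, 3, 5}  B4 = {5, 6, 8}  B5 = {0, 2, 5}  B6 = {3, 5, 9}  B7 = {1, 4, 5}  B8 = {4, 5, 7}
Tree: B1–B2, B2–B3, B1–B4, B3–B5, B3–B6, B1–B7, B1–B8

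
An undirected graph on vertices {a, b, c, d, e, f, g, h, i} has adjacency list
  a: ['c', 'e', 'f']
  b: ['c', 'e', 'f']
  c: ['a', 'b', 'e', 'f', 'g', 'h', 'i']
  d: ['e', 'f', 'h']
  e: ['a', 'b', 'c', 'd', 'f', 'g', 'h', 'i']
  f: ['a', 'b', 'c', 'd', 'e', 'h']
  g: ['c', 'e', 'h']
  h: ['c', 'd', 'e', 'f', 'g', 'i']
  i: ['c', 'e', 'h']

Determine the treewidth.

3

A width-3 tree decomposition is:
Bags: B1 = {c, e, f, h}  B2 = {b, c, e, f}  B3 = {c, e, g, h}  B4 = {d, e, f, h}  B5 = {a, c, e, f}  B6 = {c, e, h, i}
Tree: B1–B2, B1–B3, B1–B4, B1–B5, B3–B6
Every bag has size at most 4, so the width is 4 − 1 = 3 and tw(G) ≤ 3. On the other hand G contains the 4-clique {d, e, f, h}. A clique must lie in a single bag of any decomposition, so no decomposition can have width below 3. Therefore the treewidth is 3.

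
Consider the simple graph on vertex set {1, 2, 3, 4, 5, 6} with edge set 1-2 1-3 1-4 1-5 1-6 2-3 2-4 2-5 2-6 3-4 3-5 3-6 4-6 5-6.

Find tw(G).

A width-4 tree decomposition is:
Bags: B1 = {1, 2, 3, 4, 6}  B2 = {1, 2, 3, 5, 6}
Tree: B1–B2
Every bag has size at most 5, so the width is 5 − 1 = 4 and tw(G) ≤ 4. On the other hand G contains the 5-clique {1, 2, 3, 4, 6}. A clique must lie in a single bag of any decomposition, so no decomposition can have width below 4. The upper and lower bounds meet at 4, so that is the treewidth.

4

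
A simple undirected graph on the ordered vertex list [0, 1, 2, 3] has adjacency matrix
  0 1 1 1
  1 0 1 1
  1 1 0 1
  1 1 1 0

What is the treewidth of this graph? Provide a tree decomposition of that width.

A single bag containing all 4 vertices is trivially a valid decomposition of width 3. On the other hand G contains the 4-clique {0, 1, 2, 3}. A clique must lie in a single bag of any decomposition, so no decomposition can have width below 3. Combining the bounds, tw(G) = 3.

Treewidth 3.
Bags: B1 = {0, 1, 2, 3}
Tree: (single bag)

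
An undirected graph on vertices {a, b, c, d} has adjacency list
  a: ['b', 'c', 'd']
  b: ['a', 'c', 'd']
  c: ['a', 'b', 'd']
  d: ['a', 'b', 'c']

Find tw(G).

3

A width-3 tree decomposition is:
Bags: B1 = {a, b, c, d}
Tree: (single bag)
A single bag containing all 4 vertices is trivially a valid decomposition of width 3. Conversely, {a, b, c, d} is a clique of size 4, and the vertices of any clique must share a bag in every tree decomposition; so some bag has ≥ 4 vertices and tw(G) ≥ 3. Hence tw(G) = 3 exactly.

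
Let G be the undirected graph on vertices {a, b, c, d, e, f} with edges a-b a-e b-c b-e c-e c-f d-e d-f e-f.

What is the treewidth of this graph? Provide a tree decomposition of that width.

Every bag has size at most 3, so the width is 3 − 1 = 2 and tw(G) ≤ 2. Conversely, {a, b, e} is a clique of size 3, and the vertices of any clique must share a bag in every tree decomposition; so some bag has ≥ 3 vertices and tw(G) ≥ 2. Therefore the treewidth is 2.

Treewidth 2.
Bags: B1 = {c, e, f}  B2 = {b, c, e}  B3 = {d, e, f}  B4 = {a, b, e}
Tree: B1–B2, B1–B3, B2–B4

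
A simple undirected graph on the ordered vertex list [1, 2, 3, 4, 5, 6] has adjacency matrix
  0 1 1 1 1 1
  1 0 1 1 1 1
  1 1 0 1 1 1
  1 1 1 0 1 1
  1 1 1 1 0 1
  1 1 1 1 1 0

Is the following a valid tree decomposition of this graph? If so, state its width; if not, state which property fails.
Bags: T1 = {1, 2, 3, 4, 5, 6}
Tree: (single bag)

Vertex coverage: the bags together contain {1, 2, 3, 4, 5, 6}, the full vertex set. Edge coverage: each edge of G has both endpoints in at least one bag. Running intersection: for every vertex, the bags containing it form a connected subtree. All three properties hold, so this is a valid tree decomposition of width max|bag| − 1 = 5, and hence tw(G) ≤ 5.

Yes; width 5.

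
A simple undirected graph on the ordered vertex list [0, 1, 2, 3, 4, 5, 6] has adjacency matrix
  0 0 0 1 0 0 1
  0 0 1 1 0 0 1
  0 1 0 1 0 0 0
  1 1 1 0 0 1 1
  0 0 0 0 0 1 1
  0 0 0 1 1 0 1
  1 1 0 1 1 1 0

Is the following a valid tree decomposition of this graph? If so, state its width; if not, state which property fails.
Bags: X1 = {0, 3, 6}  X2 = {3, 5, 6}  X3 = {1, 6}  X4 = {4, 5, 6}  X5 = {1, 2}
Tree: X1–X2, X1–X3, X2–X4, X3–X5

A tree decomposition must satisfy three properties: every vertex lies in some bag; for every edge, both endpoints lie together in some bag; and for every vertex, the bags containing it form a connected subtree. Here edge (3,1) lies in no bag, so the decomposition is invalid.

No — edge (3,1) lies in no bag.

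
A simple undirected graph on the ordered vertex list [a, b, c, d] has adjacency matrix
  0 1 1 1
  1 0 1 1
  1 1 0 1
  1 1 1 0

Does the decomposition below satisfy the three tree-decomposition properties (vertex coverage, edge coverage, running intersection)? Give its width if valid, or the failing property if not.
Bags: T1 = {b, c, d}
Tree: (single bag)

No — vertex a appears in no bag.

A tree decomposition must satisfy three properties: every vertex lies in some bag; for every edge, both endpoints lie together in some bag; and for every vertex, the bags containing it form a connected subtree. Here vertex a appears in no bag, so the decomposition is invalid.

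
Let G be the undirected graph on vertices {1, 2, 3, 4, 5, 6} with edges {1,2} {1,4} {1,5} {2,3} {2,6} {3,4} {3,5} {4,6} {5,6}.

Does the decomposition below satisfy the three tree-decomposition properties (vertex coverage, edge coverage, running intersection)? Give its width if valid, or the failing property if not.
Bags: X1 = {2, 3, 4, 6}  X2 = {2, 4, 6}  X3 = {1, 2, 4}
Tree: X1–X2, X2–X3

No — vertex 5 appears in no bag.

A tree decomposition must satisfy three properties: every vertex lies in some bag; for every edge, both endpoints lie together in some bag; and for every vertex, the bags containing it form a connected subtree. Here vertex 5 appears in no bag, so the decomposition is invalid.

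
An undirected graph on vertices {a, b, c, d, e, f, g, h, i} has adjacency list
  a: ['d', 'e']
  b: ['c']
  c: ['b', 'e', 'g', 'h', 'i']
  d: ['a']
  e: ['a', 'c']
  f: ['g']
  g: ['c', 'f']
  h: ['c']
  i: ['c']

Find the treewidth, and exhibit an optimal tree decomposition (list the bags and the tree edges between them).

Every bag has size at most 2, so the width is 2 − 1 = 1 and tw(G) ≤ 1. G has an edge, so its treewidth is at least 1. The upper and lower bounds meet at 1, so that is the treewidth.

Treewidth 1.
One optimal decomposition is:
Bags: B1 = {c, h}  B2 = {c, e}  B3 = {a, e}  B4 = {c, i}  B5 = {a, d}  B6 = {c, g}  B7 = {b, c}  B8 = {f, g}
Tree: B1–B2, B2–B3, B2–B4, B3–B5, B1–B6, B2–B7, B6–B8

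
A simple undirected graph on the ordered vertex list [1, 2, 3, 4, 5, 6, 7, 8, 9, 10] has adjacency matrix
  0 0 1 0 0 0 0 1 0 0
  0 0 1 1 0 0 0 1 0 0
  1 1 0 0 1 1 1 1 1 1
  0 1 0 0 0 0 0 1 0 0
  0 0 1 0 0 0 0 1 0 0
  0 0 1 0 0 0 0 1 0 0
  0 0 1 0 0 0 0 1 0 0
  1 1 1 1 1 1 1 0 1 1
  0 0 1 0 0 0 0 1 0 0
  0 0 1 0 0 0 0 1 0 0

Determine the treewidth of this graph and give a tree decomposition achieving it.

Every bag has size at most 3, so the width is 3 − 1 = 2 and tw(G) ≤ 2. On the other hand G contains the 3-clique {1, 3, 8}. A clique must lie in a single bag of any decomposition, so no decomposition can have width below 2. Therefore the treewidth is 2.

Treewidth 2.
Bags: B1 = {2, 3, 8}  B2 = {3, 7, 8}  B3 = {3, 5, 8}  B4 = {3, 6, 8}  B5 = {3, 8, 10}  B6 = {2, 4, 8}  B7 = {1, 3, 8}  B8 = {3, 8, 9}
Tree: B1–B2, B2–B3, B1–B4, B3–B5, B1–B6, B3–B7, B4–B8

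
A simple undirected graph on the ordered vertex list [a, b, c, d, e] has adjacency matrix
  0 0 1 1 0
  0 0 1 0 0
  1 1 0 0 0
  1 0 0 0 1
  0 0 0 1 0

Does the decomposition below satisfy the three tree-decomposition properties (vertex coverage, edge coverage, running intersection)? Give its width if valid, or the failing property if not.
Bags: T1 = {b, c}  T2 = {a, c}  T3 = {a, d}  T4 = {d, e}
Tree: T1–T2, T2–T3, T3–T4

Yes; width 1.

Checking the three conditions: (i) the bags cover all of {a, b, c, d, e}; (ii) for each edge, some bag contains both endpoints; (iii) the bags containing any fixed vertex form a subtree. All hold, so the decomposition is valid with width 2 − 1 = 1.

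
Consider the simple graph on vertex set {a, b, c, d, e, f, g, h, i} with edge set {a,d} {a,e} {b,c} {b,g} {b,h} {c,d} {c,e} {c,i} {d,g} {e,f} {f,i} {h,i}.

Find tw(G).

A width-3 tree decomposition is:
Bags: B1 = {a, b, d, g}  B2 = {a, b, c, d}  B3 = {a, b, c, e}  B4 = {b, c, e, h}  B5 = {c, e, h, i}  B6 = {e, f, h, i}
Tree: B1–B2, B2–B3, B3–B4, B4–B5, B5–B6
The largest bag has 4 vertices, giving width 3; this decomposition certifies tw(G) ≤ 3. For the lower bound: the 4 vertex sets {a,d,g}, {b}, {c}, {e,f,h,i} are disjoint, each induces a connected subgraph, and every pair is joined by at least one edge of G. Contracting each set to a single vertex therefore yields K_{4} as a minor, and since treewidth is minor-monotone, tw(G) ≥ tw(K_{4}) = 3. The upper and lower bounds meet at 3, so that is the treewidth.

3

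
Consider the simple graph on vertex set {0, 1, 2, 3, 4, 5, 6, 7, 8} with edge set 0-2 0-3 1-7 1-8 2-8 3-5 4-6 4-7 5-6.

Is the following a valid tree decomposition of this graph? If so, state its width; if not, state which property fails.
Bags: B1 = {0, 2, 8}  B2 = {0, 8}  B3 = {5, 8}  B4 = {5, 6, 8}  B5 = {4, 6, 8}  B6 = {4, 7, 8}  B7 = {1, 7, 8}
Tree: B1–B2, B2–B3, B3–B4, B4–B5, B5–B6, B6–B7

No — vertex 3 appears in no bag.

A tree decomposition must satisfy three properties: every vertex lies in some bag; for every edge, both endpoints lie together in some bag; and for every vertex, the bags containing it form a connected subtree. Here vertex 3 appears in no bag, so the decomposition is invalid.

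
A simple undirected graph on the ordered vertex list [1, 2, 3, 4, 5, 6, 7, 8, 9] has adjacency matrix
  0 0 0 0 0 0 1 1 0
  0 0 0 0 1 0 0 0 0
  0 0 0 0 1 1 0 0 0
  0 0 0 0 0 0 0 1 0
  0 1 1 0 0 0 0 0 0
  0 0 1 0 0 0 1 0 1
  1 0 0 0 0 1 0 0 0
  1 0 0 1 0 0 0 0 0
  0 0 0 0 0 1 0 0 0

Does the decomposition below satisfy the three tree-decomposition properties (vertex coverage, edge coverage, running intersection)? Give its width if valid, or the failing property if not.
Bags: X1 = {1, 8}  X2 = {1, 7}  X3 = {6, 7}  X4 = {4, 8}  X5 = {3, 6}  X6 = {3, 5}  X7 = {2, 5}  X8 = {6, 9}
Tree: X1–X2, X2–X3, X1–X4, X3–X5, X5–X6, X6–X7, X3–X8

Every vertex of G appears in some bag (union = {1, 2, 3, 4, 5, 6, 7, 8, 9}); every edge is covered by a bag; and for each vertex v the set of bags containing v is connected in the bag tree. The decomposition is therefore valid. The largest bag has 2 vertices, so the width is 1.

Yes; width 1.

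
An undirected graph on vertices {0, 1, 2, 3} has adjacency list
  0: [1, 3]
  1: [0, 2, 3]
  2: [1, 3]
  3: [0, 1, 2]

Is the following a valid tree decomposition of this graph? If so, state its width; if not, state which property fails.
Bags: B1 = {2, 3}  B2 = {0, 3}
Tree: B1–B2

A tree decomposition must satisfy three properties: every vertex lies in some bag; for every edge, both endpoints lie together in some bag; and for every vertex, the bags containing it form a connected subtree. Here vertex 1 appears in no bag, so the decomposition is invalid.

No — vertex 1 appears in no bag.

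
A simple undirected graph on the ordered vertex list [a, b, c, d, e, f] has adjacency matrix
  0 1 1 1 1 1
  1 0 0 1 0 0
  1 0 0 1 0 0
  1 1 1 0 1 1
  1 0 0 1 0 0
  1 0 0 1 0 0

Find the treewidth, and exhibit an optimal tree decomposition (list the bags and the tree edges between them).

The largest bag has 3 vertices, giving width 2; this decomposition certifies tw(G) ≤ 2. Conversely, {a, d, e} is a clique of size 3, and the vertices of any clique must share a bag in every tree decomposition; so some bag has ≥ 3 vertices and tw(G) ≥ 2. The upper and lower bounds meet at 2, so that is the treewidth.

Treewidth 2.
One such decomposition:
Bags: B1 = {a, d, e}  B2 = {a, d, f}  B3 = {a, c, d}  B4 = {a, b, d}
Tree: B1–B2, B1–B3, B1–B4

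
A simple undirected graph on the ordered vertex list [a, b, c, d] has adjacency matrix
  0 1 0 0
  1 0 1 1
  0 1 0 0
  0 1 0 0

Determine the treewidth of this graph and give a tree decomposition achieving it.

Treewidth 1.
Bags: B1 = {b, d}  B2 = {b, c}  B3 = {a, b}
Tree: B1–B2, B1–B3

The largest bag has 2 vertices, giving width 1; this decomposition certifies tw(G) ≤ 1. Since G has at least one edge (e.g. b–d), it is not an edgeless graph, so tw(G) ≥ 1. The upper and lower bounds meet at 1, so that is the treewidth.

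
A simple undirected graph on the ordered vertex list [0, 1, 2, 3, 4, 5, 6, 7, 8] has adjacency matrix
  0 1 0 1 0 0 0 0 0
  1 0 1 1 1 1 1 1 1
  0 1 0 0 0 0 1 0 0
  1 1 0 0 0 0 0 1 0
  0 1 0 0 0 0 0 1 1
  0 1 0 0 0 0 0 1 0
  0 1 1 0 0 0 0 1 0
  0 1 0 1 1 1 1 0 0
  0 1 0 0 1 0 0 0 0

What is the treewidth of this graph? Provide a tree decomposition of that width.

Treewidth 2.
Bags: B1 = {1, 3, 7}  B2 = {1, 6, 7}  B3 = {1, 4, 7}  B4 = {1, 2, 6}  B5 = {1, 4, 8}  B6 = {0, 1, 3}  B7 = {1, 5, 7}
Tree: B1–B2, B1–B3, B2–B4, B3–B5, B1–B6, B2–B7

Each bag holds 3 vertices, so the decomposition has width 2, which upper-bounds the treewidth. Conversely, {0, 1, 3} is a clique of size 3, and the vertices of any clique must share a bag in every tree decomposition; so some bag has ≥ 3 vertices and tw(G) ≥ 2. Therefore the treewidth is 2.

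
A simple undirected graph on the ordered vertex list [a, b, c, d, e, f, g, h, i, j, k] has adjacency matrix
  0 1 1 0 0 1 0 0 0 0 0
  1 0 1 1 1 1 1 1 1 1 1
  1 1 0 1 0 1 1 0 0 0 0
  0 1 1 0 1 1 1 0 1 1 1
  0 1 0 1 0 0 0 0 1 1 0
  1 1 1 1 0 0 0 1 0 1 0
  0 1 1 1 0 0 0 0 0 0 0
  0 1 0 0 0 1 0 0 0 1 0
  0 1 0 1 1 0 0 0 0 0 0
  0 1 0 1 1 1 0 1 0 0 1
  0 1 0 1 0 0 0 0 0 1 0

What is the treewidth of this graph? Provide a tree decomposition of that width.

Each bag holds 4 vertices, so the decomposition has width 3, which upper-bounds the treewidth. Conversely, {b, c, d, g} is a clique of size 4, and the vertices of any clique must share a bag in every tree decomposition; so some bag has ≥ 4 vertices and tw(G) ≥ 3. Combining the bounds, tw(G) = 3.

Treewidth 3.
Bags: B1 = {b, d, f, j}  B2 = {b, c, d, f}  B3 = {b, d, e, j}  B4 = {b, d, e, i}  B5 = {b, f, h, j}  B6 = {b, c, d, g}  B7 = {b, d, j, k}  B8 = {a, b, c, f}
Tree: B1–B2, B1–B3, B3–B4, B1–B5, B2–B6, B3–B7, B2–B8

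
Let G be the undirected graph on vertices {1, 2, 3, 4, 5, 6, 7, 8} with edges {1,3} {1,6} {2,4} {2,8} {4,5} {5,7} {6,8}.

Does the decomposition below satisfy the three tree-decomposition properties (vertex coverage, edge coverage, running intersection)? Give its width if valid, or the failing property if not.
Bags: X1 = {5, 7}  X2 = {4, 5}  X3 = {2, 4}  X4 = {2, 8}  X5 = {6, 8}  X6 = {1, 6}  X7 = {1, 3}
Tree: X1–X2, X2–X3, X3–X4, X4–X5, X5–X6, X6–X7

Yes; width 1.

Checking the three conditions: (i) the bags cover all of {1, 2, 3, 4, 5, 6, 7, 8}; (ii) for each edge, some bag contains both endpoints; (iii) the bags containing any fixed vertex form a subtree. All hold, so the decomposition is valid with width 2 − 1 = 1.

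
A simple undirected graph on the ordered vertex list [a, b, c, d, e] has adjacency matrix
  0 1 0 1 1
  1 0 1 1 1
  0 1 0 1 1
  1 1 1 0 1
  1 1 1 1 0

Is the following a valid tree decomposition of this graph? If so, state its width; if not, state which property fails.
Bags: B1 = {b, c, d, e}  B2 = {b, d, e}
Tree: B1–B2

No — vertex a appears in no bag.

A tree decomposition must satisfy three properties: every vertex lies in some bag; for every edge, both endpoints lie together in some bag; and for every vertex, the bags containing it form a connected subtree. Here vertex a appears in no bag, so the decomposition is invalid.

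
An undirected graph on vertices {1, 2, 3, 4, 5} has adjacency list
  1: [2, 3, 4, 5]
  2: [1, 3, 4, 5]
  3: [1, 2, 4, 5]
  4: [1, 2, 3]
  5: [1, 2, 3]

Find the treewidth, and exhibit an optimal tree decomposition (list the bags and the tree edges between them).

Every bag has size at most 4, so the width is 4 − 1 = 3 and tw(G) ≤ 3. For the lower bound, the 4 vertices {1, 2, 3, 4} are pairwise adjacent, and any tree decomposition puts a clique entirely inside one bag — forcing width ≥ 3. The upper and lower bounds meet at 3, so that is the treewidth.

Treewidth 3.
Bags: B1 = {1, 2, 3, 4}  B2 = {1, 2, 3, 5}
Tree: B1–B2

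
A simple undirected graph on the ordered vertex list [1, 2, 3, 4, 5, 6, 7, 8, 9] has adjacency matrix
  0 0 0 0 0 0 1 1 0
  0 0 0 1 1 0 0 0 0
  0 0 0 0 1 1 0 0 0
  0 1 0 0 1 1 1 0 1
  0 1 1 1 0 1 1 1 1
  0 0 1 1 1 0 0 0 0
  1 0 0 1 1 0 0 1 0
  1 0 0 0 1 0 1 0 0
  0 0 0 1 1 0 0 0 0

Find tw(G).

2

A width-2 tree decomposition is:
Bags: B1 = {4, 5, 9}  B2 = {4, 5, 7}  B3 = {2, 4, 5}  B4 = {4, 5, 6}  B5 = {3, 5, 6}  B6 = {5, 7, 8}  B7 = {1, 7, 8}
Tree: B1–B2, B2–B3, B1–B4, B4–B5, B2–B6, B6–B7
Each bag holds 3 vertices, so the decomposition has width 2, which upper-bounds the treewidth. On the other hand G contains the 3-clique {1, 7, 8}. A clique must lie in a single bag of any decomposition, so no decomposition can have width below 2. The upper and lower bounds meet at 2, so that is the treewidth.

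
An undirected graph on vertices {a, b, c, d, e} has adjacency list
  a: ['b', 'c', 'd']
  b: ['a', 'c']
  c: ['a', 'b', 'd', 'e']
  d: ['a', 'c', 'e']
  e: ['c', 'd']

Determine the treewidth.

2

A width-2 tree decomposition is:
Bags: B1 = {a, b, c}  B2 = {a, c, d}  B3 = {c, d, e}
Tree: B1–B2, B2–B3
Every bag has size at most 3, so the width is 3 − 1 = 2 and tw(G) ≤ 2. Conversely, {c, d, e} is a clique of size 3, and the vertices of any clique must share a bag in every tree decomposition; so some bag has ≥ 3 vertices and tw(G) ≥ 2. The upper and lower bounds meet at 2, so that is the treewidth.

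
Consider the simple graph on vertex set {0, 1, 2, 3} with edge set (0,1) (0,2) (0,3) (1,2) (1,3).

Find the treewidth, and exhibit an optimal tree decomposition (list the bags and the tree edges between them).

The largest bag has 3 vertices, giving width 2; this decomposition certifies tw(G) ≤ 2. Conversely, {0, 1, 2} is a clique of size 3, and the vertices of any clique must share a bag in every tree decomposition; so some bag has ≥ 3 vertices and tw(G) ≥ 2. Hence tw(G) = 2 exactly.

Treewidth 2.
One such decomposition:
Bags: B1 = {0, 1, 2}  B2 = {0, 1, 3}
Tree: B1–B2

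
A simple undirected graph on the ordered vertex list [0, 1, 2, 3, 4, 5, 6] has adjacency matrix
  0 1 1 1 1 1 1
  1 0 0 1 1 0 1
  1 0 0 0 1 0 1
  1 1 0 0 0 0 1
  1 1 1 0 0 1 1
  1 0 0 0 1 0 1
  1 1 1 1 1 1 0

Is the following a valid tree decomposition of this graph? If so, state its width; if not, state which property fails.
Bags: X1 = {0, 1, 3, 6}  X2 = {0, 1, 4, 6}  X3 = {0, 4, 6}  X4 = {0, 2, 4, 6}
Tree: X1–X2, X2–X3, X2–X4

A tree decomposition must satisfy three properties: every vertex lies in some bag; for every edge, both endpoints lie together in some bag; and for every vertex, the bags containing it form a connected subtree. Here vertex 5 appears in no bag, so the decomposition is invalid.

No — vertex 5 appears in no bag.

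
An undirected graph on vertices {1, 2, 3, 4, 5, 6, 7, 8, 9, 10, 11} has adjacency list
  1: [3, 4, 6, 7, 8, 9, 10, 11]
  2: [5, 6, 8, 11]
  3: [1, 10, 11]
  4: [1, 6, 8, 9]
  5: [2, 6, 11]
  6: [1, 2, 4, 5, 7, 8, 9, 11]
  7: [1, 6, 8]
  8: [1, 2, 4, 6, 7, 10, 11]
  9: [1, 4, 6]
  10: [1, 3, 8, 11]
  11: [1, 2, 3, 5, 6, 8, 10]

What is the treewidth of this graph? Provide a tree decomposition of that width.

Treewidth 3.
One optimal decomposition is:
Bags: B1 = {1, 4, 6, 8}  B2 = {1, 6, 8, 11}  B3 = {2, 6, 8, 11}  B4 = {1, 8, 10, 11}  B5 = {2, 5, 6, 11}  B6 = {1, 6, 7, 8}  B7 = {1, 4, 6, 9}  B8 = {1, 3, 10, 11}
Tree: B1–B2, B2–B3, B2–B4, B3–B5, B1–B6, B1–B7, B4–B8

The largest bag has 4 vertices, giving width 3; this decomposition certifies tw(G) ≤ 3. For the lower bound, the 4 vertices {1, 8, 10, 11} are pairwise adjacent, and any tree decomposition puts a clique entirely inside one bag — forcing width ≥ 3. Hence tw(G) = 3 exactly.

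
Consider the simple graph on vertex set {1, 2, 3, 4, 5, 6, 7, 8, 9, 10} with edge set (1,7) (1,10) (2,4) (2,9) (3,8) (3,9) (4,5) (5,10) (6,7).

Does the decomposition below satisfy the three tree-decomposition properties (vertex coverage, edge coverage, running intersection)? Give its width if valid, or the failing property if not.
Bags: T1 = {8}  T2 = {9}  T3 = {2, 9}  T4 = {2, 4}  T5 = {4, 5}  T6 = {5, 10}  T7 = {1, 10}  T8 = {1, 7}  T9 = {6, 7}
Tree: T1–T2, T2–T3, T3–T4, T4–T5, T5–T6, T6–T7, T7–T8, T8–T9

A tree decomposition must satisfy three properties: every vertex lies in some bag; for every edge, both endpoints lie together in some bag; and for every vertex, the bags containing it form a connected subtree. Here vertex 3 appears in no bag, so the decomposition is invalid.

No — vertex 3 appears in no bag.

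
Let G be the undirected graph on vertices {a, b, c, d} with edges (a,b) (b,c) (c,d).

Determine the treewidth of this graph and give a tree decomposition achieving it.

Each bag holds 2 vertices, so the decomposition has width 1, which upper-bounds the treewidth. Any graph with an edge has treewidth ≥ 1, and G has the edge b–c. Therefore the treewidth is 1.

Treewidth 1.
Bags: B1 = {b, c}  B2 = {c, d}  B3 = {a, b}
Tree: B1–B2, B1–B3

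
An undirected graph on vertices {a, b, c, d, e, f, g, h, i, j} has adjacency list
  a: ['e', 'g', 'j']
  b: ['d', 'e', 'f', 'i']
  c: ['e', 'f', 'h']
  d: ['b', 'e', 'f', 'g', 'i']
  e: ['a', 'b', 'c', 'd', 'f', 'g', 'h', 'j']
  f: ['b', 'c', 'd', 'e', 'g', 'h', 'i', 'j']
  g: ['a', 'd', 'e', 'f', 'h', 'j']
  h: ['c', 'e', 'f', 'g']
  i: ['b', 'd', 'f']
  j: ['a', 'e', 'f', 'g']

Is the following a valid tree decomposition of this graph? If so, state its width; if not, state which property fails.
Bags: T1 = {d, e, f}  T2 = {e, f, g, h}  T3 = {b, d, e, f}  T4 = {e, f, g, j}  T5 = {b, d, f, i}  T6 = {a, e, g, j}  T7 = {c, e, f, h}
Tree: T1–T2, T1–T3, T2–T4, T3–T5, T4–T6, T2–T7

No — edge (g,d) lies in no bag.

A tree decomposition must satisfy three properties: every vertex lies in some bag; for every edge, both endpoints lie together in some bag; and for every vertex, the bags containing it form a connected subtree. Here edge (g,d) lies in no bag, so the decomposition is invalid.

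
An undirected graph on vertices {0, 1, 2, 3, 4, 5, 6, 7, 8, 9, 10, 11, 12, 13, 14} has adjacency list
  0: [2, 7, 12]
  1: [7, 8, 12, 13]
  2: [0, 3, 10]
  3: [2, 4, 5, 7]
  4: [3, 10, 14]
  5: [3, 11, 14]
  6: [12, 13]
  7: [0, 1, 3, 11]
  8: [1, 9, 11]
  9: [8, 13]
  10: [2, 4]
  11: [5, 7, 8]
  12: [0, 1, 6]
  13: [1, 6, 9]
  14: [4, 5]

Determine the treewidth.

A width-3 tree decomposition is:
Bags: B1 = {6, 9, 12, 13}  B2 = {1, 9, 12, 13}  B3 = {1, 8, 9, 12}  B4 = {0, 1, 8, 12}  B5 = {0, 1, 7, 8}  B6 = {0, 7, 8, 11}  B7 = {0, 2, 7, 11}  B8 = {2, 3, 7, 11}  B9 = {2, 3, 5, 11}  B10 = {2, 3, 5, 10}  B11 = {3, 4, 5, 10}  B12 = {4, 5, 10, 14}
Tree: B1–B2, B2–B3, B3–B4, B4–B5, B5–B6, B6–B7, B7–B8, B8–B9, B9–B10, B10–B11, B11–B12
The largest bag has 4 vertices, giving width 3; this decomposition certifies tw(G) ≤ 3. For the lower bound: the 4 vertex sets {6,9,13}, {12}, {1}, {0,7,8,11} are disjoint, each induces a connected subgraph, and every pair is joined by at least one edge of G. Contracting each set to a single vertex therefore yields K_{4} as a minor, and since treewidth is minor-monotone, tw(G) ≥ tw(K_{4}) = 3. Hence tw(G) = 3 exactly.

3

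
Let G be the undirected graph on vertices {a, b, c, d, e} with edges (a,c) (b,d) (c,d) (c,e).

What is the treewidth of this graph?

1

A width-1 tree decomposition is:
Bags: B1 = {a, c}  B2 = {c, e}  B3 = {c, d}  B4 = {b, d}
Tree: B1–B2, B2–B3, B3–B4
Each bag holds 2 vertices, so the decomposition has width 1, which upper-bounds the treewidth. G has an edge, so its treewidth is at least 1. Therefore the treewidth is 1.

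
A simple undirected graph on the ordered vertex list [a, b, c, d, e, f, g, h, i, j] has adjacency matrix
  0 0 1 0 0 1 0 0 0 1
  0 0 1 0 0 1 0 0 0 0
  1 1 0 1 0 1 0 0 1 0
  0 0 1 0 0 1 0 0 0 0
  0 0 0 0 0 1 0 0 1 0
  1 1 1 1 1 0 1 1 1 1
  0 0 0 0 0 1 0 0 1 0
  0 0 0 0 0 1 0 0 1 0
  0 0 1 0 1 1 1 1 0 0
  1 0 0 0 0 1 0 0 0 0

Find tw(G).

A width-2 tree decomposition is:
Bags: B1 = {f, h, i}  B2 = {c, f, i}  B3 = {e, f, i}  B4 = {a, c, f}  B5 = {a, f, j}  B6 = {b, c, f}  B7 = {f, g, i}  B8 = {c, d, f}
Tree: B1–B2, B2–B3, B2–B4, B4–B5, B4–B6, B1–B7, B6–B8
The largest bag has 3 vertices, giving width 2; this decomposition certifies tw(G) ≤ 2. For the lower bound, the 3 vertices {c, d, f} are pairwise adjacent, and any tree decomposition puts a clique entirely inside one bag — forcing width ≥ 2. Therefore the treewidth is 2.

2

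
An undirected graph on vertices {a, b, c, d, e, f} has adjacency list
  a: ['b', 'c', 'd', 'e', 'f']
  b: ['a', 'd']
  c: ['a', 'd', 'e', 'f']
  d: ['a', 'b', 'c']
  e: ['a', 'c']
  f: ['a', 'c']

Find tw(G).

2

A width-2 tree decomposition is:
Bags: B1 = {a, c, e}  B2 = {a, c, d}  B3 = {a, c, f}  B4 = {a, b, d}
Tree: B1–B2, B2–B3, B2–B4
Each bag holds 3 vertices, so the decomposition has width 2, which upper-bounds the treewidth. On the other hand G contains the 3-clique {a, c, d}. A clique must lie in a single bag of any decomposition, so no decomposition can have width below 2. Hence tw(G) = 2 exactly.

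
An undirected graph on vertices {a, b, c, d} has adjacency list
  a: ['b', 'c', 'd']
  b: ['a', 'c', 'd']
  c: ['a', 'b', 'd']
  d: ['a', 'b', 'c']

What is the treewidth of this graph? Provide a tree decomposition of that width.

Treewidth 3.
One such decomposition:
Bags: B1 = {a, b, c, d}
Tree: (single bag)

A single bag containing all 4 vertices is trivially a valid decomposition of width 3. Conversely, {a, b, c, d} is a clique of size 4, and the vertices of any clique must share a bag in every tree decomposition; so some bag has ≥ 4 vertices and tw(G) ≥ 3. Combining the bounds, tw(G) = 3.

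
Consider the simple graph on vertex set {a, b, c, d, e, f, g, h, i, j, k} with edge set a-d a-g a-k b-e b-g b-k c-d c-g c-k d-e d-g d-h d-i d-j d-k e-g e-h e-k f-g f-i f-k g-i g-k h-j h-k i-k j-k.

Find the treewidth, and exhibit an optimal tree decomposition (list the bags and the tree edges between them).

Treewidth 3.
One such decomposition:
Bags: B1 = {a, d, g, k}  B2 = {d, e, g, k}  B3 = {d, e, h, k}  B4 = {d, h, j, k}  B5 = {d, g, i, k}  B6 = {f, g, i, k}  B7 = {b, e, g, k}  B8 = {c, d, g, k}
Tree: B1–B2, B2–B3, B3–B4, B2–B5, B5–B6, B2–B7, B1–B8

Every bag has size at most 4, so the width is 4 − 1 = 3 and tw(G) ≤ 3. On the other hand G contains the 4-clique {d, e, g, k}. A clique must lie in a single bag of any decomposition, so no decomposition can have width below 3. Therefore the treewidth is 3.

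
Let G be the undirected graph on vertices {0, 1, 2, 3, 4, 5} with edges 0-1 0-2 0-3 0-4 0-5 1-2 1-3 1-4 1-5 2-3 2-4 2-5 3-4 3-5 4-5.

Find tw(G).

A width-5 tree decomposition is:
Bags: B1 = {0, 1, 2, 3, 4, 5}
Tree: (single bag)
A single bag containing all 6 vertices is trivially a valid decomposition of width 5. Conversely, {0, 1, 2, 3, 4, 5} is a clique of size 6, and the vertices of any clique must share a bag in every tree decomposition; so some bag has ≥ 6 vertices and tw(G) ≥ 5. The upper and lower bounds meet at 5, so that is the treewidth.

5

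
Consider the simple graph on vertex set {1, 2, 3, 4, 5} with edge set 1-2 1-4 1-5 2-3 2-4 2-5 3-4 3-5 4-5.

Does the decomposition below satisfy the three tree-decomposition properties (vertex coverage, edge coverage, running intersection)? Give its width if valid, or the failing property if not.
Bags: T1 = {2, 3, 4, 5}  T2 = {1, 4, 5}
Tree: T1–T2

A tree decomposition must satisfy three properties: every vertex lies in some bag; for every edge, both endpoints lie together in some bag; and for every vertex, the bags containing it form a connected subtree. Here edge (2,1) lies in no bag, so the decomposition is invalid.

No — edge (2,1) lies in no bag.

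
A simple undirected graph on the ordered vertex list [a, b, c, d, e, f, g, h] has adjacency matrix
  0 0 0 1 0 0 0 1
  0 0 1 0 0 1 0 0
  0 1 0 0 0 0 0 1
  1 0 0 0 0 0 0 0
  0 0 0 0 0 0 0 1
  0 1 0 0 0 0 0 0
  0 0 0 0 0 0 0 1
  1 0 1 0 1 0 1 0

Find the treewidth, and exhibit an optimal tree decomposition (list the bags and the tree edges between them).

Treewidth 1.
One such decomposition:
Bags: B1 = {g, h}  B2 = {c, h}  B3 = {b, c}  B4 = {e, h}  B5 = {a, h}  B6 = {b, f}  B7 = {a, d}
Tree: B1–B2, B2–B3, B2–B4, B2–B5, B3–B6, B5–B7

Each bag holds 2 vertices, so the decomposition has width 1, which upper-bounds the treewidth. Any graph with an edge has treewidth ≥ 1, and G has the edge g–h. The upper and lower bounds meet at 1, so that is the treewidth.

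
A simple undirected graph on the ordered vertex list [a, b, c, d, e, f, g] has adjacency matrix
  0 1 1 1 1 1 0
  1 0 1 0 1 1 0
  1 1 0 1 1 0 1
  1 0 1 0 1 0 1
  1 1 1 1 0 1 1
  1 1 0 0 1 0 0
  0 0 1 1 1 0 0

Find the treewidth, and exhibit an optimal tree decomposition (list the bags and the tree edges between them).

Treewidth 3.
Bags: B1 = {a, b, c, e}  B2 = {a, b, e, f}  B3 = {a, c, d, e}  B4 = {c, d, e, g}
Tree: B1–B2, B1–B3, B3–B4

Every bag has size at most 4, so the width is 4 − 1 = 3 and tw(G) ≤ 3. For the lower bound, the 4 vertices {c, d, e, g} are pairwise adjacent, and any tree decomposition puts a clique entirely inside one bag — forcing width ≥ 3. Therefore the treewidth is 3.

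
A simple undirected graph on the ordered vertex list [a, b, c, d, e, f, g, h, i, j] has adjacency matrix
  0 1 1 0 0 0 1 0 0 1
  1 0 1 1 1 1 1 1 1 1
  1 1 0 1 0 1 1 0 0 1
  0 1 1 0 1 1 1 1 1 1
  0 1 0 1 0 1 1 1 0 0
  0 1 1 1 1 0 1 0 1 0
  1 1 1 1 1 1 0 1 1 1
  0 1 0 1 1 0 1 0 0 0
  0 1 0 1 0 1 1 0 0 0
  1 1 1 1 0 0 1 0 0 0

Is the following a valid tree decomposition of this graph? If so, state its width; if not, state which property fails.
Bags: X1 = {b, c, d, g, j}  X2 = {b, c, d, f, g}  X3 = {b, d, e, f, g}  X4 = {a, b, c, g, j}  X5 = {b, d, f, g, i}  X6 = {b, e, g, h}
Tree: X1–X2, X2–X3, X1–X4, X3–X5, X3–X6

A tree decomposition must satisfy three properties: every vertex lies in some bag; for every edge, both endpoints lie together in some bag; and for every vertex, the bags containing it form a connected subtree. Here edge (d,h) lies in no bag, so the decomposition is invalid.

No — edge (d,h) lies in no bag.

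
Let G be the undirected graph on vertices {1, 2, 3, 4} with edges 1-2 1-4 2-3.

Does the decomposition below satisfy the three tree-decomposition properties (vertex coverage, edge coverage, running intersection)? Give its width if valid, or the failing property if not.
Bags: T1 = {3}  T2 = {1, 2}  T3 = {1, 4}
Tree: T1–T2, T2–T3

No — edge (2,3) lies in no bag.

A tree decomposition must satisfy three properties: every vertex lies in some bag; for every edge, both endpoints lie together in some bag; and for every vertex, the bags containing it form a connected subtree. Here edge (2,3) lies in no bag, so the decomposition is invalid.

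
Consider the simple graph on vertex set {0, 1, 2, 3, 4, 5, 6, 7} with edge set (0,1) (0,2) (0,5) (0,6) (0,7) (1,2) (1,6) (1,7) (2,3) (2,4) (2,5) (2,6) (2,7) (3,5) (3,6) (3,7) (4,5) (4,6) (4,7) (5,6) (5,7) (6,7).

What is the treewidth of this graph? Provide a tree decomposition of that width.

Each bag holds 5 vertices, so the decomposition has width 4, which upper-bounds the treewidth. On the other hand G contains the 5-clique {0, 1, 2, 6, 7}. A clique must lie in a single bag of any decomposition, so no decomposition can have width below 4. The upper and lower bounds meet at 4, so that is the treewidth.

Treewidth 4.
One optimal decomposition is:
Bags: B1 = {2, 3, 5, 6, 7}  B2 = {0, 2, 5, 6, 7}  B3 = {0, 1, 2, 6, 7}  B4 = {2, 4, 5, 6, 7}
Tree: B1–B2, B2–B3, B1–B4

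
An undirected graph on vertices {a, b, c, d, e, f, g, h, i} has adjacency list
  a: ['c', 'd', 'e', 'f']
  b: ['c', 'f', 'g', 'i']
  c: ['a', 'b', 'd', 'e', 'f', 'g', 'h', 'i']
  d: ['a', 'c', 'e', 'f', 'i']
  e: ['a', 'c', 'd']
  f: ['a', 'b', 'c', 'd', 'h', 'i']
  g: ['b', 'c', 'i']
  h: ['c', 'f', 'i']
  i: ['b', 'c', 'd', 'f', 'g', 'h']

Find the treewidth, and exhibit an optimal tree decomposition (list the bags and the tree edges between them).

Treewidth 3.
One such decomposition:
Bags: B1 = {c, d, f, i}  B2 = {a, c, d, f}  B3 = {c, f, h, i}  B4 = {a, c, d, e}  B5 = {b, c, f, i}  B6 = {b, c, g, i}
Tree: B1–B2, B1–B3, B2–B4, B3–B5, B5–B6

Every bag has size at most 4, so the width is 4 − 1 = 3 and tw(G) ≤ 3. Conversely, {b, c, g, i} is a clique of size 4, and the vertices of any clique must share a bag in every tree decomposition; so some bag has ≥ 4 vertices and tw(G) ≥ 3. Therefore the treewidth is 3.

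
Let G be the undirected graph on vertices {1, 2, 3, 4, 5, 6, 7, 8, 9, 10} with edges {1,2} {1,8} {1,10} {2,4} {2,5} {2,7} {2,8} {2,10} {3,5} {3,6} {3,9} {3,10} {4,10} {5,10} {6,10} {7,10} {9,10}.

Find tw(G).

2

A width-2 tree decomposition is:
Bags: B1 = {2, 5, 10}  B2 = {3, 5, 10}  B3 = {2, 4, 10}  B4 = {1, 2, 10}  B5 = {3, 9, 10}  B6 = {3, 6, 10}  B7 = {2, 7, 10}  B8 = {1, 2, 8}
Tree: B1–B2, B1–B3, B1–B4, B2–B5, B5–B6, B4–B7, B4–B8
Each bag holds 3 vertices, so the decomposition has width 2, which upper-bounds the treewidth. Conversely, {1, 2, 8} is a clique of size 3, and the vertices of any clique must share a bag in every tree decomposition; so some bag has ≥ 3 vertices and tw(G) ≥ 2. Hence tw(G) = 2 exactly.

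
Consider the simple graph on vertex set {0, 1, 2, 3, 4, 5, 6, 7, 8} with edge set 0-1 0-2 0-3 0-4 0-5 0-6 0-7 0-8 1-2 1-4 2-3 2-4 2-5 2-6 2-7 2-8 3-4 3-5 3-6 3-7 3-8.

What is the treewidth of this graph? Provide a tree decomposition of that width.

Every bag has size at most 4, so the width is 4 − 1 = 3 and tw(G) ≤ 3. On the other hand G contains the 4-clique {0, 1, 2, 4}. A clique must lie in a single bag of any decomposition, so no decomposition can have width below 3. The upper and lower bounds meet at 3, so that is the treewidth.

Treewidth 3.
One optimal decomposition is:
Bags: B1 = {0, 2, 3, 4}  B2 = {0, 1, 2, 4}  B3 = {0, 2, 3, 6}  B4 = {0, 2, 3, 5}  B5 = {0, 2, 3, 8}  B6 = {0, 2, 3, 7}
Tree: B1–B2, B1–B3, B3–B4, B3–B5, B1–B6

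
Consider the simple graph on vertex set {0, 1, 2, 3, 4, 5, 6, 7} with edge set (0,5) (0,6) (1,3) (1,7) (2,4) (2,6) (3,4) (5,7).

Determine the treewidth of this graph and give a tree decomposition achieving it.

Every bag has size at most 3, so the width is 3 − 1 = 2 and tw(G) ≤ 2. Since 3–4–2–6–0–5–7–1–3 is a cycle in G, G is not acyclic. Forests are exactly the graphs of treewidth ≤ 1, so tw(G) ≥ 2. Therefore the treewidth is 2.

Treewidth 2.
One such decomposition:
Bags: B1 = {2, 3, 4}  B2 = {2, 3, 6}  B3 = {0, 3, 6}  B4 = {0, 3, 5}  B5 = {3, 5, 7}  B6 = {1, 3, 7}
Tree: B1–B2, B2–B3, B3–B4, B4–B5, B5–B6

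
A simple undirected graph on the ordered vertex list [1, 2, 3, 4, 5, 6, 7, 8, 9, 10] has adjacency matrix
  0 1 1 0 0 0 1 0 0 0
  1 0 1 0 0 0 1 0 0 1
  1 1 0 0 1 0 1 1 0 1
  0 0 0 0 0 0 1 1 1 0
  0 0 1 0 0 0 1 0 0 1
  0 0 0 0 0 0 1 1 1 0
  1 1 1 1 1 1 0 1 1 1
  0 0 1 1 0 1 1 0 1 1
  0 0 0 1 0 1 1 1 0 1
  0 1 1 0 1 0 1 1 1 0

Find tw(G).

3

A width-3 tree decomposition is:
Bags: B1 = {2, 3, 7, 10}  B2 = {3, 7, 8, 10}  B3 = {7, 8, 9, 10}  B4 = {1, 2, 3, 7}  B5 = {3, 5, 7, 10}  B6 = {4, 7, 8, 9}  B7 = {6, 7, 8, 9}
Tree: B1–B2, B2–B3, B1–B4, B2–B5, B3–B6, B3–B7
The largest bag has 4 vertices, giving width 3; this decomposition certifies tw(G) ≤ 3. Conversely, {7, 8, 9, 10} is a clique of size 4, and the vertices of any clique must share a bag in every tree decomposition; so some bag has ≥ 4 vertices and tw(G) ≥ 3. Combining the bounds, tw(G) = 3.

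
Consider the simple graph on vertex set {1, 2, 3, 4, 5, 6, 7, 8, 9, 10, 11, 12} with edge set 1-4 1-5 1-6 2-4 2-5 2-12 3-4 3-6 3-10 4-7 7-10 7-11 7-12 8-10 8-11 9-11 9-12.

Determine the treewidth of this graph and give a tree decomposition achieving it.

Treewidth 3.
One such decomposition:
Bags: B1 = {8, 9, 10, 11}  B2 = {7, 9, 10, 11}  B3 = {7, 9, 10, 12}  B4 = {3, 7, 10, 12}  B5 = {3, 4, 7, 12}  B6 = {2, 3, 4, 12}  B7 = {2, 3, 4, 6}  B8 = {1, 2, 4, 6}  B9 = {1, 2, 5, 6}
Tree: B1–B2, B2–B3, B3–B4, B4–B5, B5–B6, B6–B7, B7–B8, B8–B9

Every bag has size at most 4, so the width is 4 − 1 = 3 and tw(G) ≤ 3. For the lower bound: the 4 vertex sets {8,9,11}, {10}, {7}, {2,3,4,12} are disjoint, each induces a connected subgraph, and every pair is joined by at least one edge of G. Contracting each set to a single vertex therefore yields K_{4} as a minor, and since treewidth is minor-monotone, tw(G) ≥ tw(K_{4}) = 3. The upper and lower bounds meet at 3, so that is the treewidth.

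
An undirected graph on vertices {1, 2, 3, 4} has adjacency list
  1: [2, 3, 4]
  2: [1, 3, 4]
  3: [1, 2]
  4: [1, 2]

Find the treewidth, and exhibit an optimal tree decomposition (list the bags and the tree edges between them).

Treewidth 2.
One optimal decomposition is:
Bags: B1 = {1, 2, 4}  B2 = {1, 2, 3}
Tree: B1–B2

Every bag has size at most 3, so the width is 3 − 1 = 2 and tw(G) ≤ 2. Conversely, {1, 2, 3} is a clique of size 3, and the vertices of any clique must share a bag in every tree decomposition; so some bag has ≥ 3 vertices and tw(G) ≥ 2. The upper and lower bounds meet at 2, so that is the treewidth.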